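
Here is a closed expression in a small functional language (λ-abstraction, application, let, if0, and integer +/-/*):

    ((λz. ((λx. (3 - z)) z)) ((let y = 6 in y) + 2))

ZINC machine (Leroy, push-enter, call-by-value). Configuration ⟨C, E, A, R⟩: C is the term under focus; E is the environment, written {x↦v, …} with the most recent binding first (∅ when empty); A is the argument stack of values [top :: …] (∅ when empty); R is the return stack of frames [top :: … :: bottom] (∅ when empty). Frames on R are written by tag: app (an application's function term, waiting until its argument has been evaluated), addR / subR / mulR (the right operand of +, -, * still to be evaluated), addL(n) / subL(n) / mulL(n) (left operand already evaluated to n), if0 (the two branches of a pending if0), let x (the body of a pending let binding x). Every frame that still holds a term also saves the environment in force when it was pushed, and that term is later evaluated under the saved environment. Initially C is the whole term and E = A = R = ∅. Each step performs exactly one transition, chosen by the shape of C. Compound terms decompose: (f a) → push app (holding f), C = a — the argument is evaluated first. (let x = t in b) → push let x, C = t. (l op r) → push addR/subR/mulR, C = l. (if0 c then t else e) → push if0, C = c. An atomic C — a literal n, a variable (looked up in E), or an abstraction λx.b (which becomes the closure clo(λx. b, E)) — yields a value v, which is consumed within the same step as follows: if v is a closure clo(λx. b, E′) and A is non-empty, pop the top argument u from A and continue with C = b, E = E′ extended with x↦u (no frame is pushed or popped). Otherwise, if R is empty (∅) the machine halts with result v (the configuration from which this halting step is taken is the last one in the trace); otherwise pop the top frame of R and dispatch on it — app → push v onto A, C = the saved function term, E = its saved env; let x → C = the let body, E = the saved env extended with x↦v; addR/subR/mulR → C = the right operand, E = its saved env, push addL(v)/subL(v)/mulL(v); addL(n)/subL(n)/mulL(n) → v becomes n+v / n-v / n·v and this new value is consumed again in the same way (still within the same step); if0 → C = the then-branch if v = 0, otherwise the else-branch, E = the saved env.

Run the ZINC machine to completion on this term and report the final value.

[0] [C=((λz. ((λx. (3 - z)) z)) ((let y = 6 in y) + 2)) | E=∅ | A=∅ | R=∅]
[1] [C=((let y = 6 in y) + 2) | E=∅ | A=∅ | R=[app]]
[2] [C=(let y = 6 in y) | E=∅ | A=∅ | R=[addR :: app]]
[3] [C=6 | E=∅ | A=∅ | R=[let y :: addR :: app]]
[4] [C=y | E={y↦6} | A=∅ | R=[addR :: app]]
[5] [C=2 | E=∅ | A=∅ | R=[addL(6) :: app]]
[6] [C=(λz. ((λx. (3 - z)) z)) | E=∅ | A=[8] | R=∅]
[7] [C=((λx. (3 - z)) z) | E={z↦8} | A=∅ | R=∅]
[8] [C=z | E={z↦8} | A=∅ | R=[app]]
[9] [C=(λx. (3 - z)) | E={z↦8} | A=[8] | R=∅]
[10] [C=(3 - z) | E={x↦8, z↦8} | A=∅ | R=∅]
[11] [C=3 | E={x↦8, z↦8} | A=∅ | R=[subR]]
[12] [C=z | E={x↦8, z↦8} | A=∅ | R=[subL(3)]]
→ final value -5

Answer: -5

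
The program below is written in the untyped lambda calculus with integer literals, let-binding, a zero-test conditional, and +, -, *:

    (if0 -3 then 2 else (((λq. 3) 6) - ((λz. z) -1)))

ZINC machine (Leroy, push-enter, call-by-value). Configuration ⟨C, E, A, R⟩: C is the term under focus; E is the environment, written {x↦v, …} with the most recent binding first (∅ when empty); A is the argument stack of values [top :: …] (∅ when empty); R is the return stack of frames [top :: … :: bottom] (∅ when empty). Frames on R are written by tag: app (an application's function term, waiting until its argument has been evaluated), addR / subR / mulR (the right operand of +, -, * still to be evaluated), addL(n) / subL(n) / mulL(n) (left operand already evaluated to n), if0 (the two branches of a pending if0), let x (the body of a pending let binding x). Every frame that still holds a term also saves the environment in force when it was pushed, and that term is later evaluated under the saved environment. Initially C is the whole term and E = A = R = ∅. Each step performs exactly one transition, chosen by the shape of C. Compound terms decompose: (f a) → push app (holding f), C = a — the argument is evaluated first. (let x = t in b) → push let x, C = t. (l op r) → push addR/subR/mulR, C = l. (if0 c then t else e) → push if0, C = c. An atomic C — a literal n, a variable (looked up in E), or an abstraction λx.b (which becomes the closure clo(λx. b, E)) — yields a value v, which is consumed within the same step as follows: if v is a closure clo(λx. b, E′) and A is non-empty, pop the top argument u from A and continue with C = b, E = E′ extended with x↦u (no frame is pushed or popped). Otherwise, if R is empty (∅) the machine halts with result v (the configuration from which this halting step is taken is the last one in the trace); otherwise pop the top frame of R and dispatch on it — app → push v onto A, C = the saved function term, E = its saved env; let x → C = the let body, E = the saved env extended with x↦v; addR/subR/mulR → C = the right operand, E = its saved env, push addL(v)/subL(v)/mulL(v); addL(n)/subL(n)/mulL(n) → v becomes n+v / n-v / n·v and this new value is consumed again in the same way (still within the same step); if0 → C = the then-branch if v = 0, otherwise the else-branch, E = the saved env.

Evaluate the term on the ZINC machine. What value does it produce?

Answer: 4

Execution trace:
0. [C=(if0 -3 then 2 else (((λq. 3) 6) - ((λz. z) -1))) | E=∅ | A=∅ | R=∅]
1. [C=-3 | E=∅ | A=∅ | R=[if0]]
2. [C=(((λq. 3) 6) - ((λz. z) -1)) | E=∅ | A=∅ | R=∅]
3. [C=((λq. 3) 6) | E=∅ | A=∅ | R=[subR]]
4. [C=6 | E=∅ | A=∅ | R=[app :: subR]]
5. [C=(λq. 3) | E=∅ | A=[6] | R=[subR]]
6. [C=3 | E={q↦6} | A=∅ | R=[subR]]
7. [C=((λz. z) -1) | E=∅ | A=∅ | R=[subL(3)]]
8. [C=-1 | E=∅ | A=∅ | R=[app :: subL(3)]]
9. [C=(λz. z) | E=∅ | A=[-1] | R=[subL(3)]]
10. [C=z | E={z↦-1} | A=∅ | R=[subL(3)]]
→ final value 4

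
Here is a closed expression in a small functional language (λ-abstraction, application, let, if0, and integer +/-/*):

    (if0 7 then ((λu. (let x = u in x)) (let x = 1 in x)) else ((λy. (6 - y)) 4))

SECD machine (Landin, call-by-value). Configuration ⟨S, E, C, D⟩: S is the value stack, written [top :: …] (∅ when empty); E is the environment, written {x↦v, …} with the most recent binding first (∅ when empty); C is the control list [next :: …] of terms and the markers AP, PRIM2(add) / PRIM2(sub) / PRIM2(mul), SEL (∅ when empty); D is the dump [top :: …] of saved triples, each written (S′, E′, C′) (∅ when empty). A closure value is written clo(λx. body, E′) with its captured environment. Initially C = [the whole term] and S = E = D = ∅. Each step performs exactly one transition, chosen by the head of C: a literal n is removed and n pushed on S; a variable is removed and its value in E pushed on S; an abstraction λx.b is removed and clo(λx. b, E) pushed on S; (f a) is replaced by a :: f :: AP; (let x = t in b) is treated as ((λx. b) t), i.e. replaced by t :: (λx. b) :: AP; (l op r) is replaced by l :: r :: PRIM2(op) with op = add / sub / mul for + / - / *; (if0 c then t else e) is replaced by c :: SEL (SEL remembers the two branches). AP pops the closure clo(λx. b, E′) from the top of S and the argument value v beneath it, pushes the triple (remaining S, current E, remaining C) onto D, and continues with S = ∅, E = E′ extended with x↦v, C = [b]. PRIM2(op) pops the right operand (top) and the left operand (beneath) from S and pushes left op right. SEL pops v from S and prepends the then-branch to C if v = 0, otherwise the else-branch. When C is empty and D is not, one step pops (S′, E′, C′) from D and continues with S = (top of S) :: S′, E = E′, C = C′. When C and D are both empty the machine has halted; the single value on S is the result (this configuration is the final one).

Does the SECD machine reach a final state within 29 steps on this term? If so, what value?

t=0: <S=∅, E=∅, C=[(if0 7 then ((λu. (let x = u in x)) (let x = 1 in x)) else ((λy. (6 - y)) 4))], D=∅>
t=1: <S=∅, E=∅, C=[7 :: SEL], D=∅>
t=2: <S=[7], E=∅, C=[SEL], D=∅>
t=3: <S=∅, E=∅, C=[((λy. (6 - y)) 4)], D=∅>
t=4: <S=∅, E=∅, C=[4 :: (λy. (6 - y)) :: AP], D=∅>
t=5: <S=[4], E=∅, C=[(λy. (6 - y)) :: AP], D=∅>
t=6: <S=[clo(λy. (6 - y), ∅) :: 4], E=∅, C=[AP], D=∅>
t=7: <S=∅, E={y↦4}, C=[(6 - y)], D=[(∅, ∅, ∅)]>
t=8: <S=∅, E={y↦4}, C=[6 :: y :: PRIM2(sub)], D=[(∅, ∅, ∅)]>
t=9: <S=[6], E={y↦4}, C=[y :: PRIM2(sub)], D=[(∅, ∅, ∅)]>
t=10: <S=[4 :: 6], E={y↦4}, C=[PRIM2(sub)], D=[(∅, ∅, ∅)]>
t=11: <S=[2], E={y↦4}, C=∅, D=[(∅, ∅, ∅)]>
t=12: <S=[2], E=∅, C=∅, D=∅>
→ final value 2

Answer: 2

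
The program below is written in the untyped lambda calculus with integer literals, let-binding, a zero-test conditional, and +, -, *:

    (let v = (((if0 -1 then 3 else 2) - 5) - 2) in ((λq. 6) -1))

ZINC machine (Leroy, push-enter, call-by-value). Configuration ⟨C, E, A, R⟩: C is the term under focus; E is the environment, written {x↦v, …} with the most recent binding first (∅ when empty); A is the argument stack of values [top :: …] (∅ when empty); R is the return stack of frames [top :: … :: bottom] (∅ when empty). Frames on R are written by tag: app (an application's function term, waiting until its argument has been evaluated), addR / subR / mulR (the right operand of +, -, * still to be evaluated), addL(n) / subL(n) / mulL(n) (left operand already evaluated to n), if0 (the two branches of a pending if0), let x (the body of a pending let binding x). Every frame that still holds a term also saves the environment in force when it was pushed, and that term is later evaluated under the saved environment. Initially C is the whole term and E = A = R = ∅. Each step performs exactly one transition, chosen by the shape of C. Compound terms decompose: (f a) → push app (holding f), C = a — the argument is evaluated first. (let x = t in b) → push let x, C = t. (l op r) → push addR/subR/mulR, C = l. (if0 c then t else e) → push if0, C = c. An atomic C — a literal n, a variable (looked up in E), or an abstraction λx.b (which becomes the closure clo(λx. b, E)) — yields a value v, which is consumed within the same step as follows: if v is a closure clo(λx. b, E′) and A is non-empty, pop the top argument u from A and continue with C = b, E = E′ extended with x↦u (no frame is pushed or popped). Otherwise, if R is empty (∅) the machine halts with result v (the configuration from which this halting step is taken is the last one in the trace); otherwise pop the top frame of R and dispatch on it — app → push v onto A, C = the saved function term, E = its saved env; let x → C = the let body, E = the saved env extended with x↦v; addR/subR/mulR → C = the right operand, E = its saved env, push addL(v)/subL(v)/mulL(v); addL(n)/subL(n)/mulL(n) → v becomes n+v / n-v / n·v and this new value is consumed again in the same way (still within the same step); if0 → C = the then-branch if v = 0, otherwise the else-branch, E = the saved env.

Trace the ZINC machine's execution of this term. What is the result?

Answer: 6

Machine steps:
step 0: [C=(let v = (((if0 -1 then 3 else 2) - 5) - 2) in ((λq. 6) -1)) | E=∅ | A=∅ | R=∅]
step 1: [C=(((if0 -1 then 3 else 2) - 5) - 2) | E=∅ | A=∅ | R=[let v]]
step 2: [C=((if0 -1 then 3 else 2) - 5) | E=∅ | A=∅ | R=[subR :: let v]]
step 3: [C=(if0 -1 then 3 else 2) | E=∅ | A=∅ | R=[subR :: subR :: let v]]
step 4: [C=-1 | E=∅ | A=∅ | R=[if0 :: subR :: subR :: let v]]
step 5: [C=2 | E=∅ | A=∅ | R=[subR :: subR :: let v]]
step 6: [C=5 | E=∅ | A=∅ | R=[subL(2) :: subR :: let v]]
step 7: [C=2 | E=∅ | A=∅ | R=[subL(-3) :: let v]]
step 8: [C=((λq. 6) -1) | E={v↦-5} | A=∅ | R=∅]
step 9: [C=-1 | E={v↦-5} | A=∅ | R=[app]]
step 10: [C=(λq. 6) | E={v↦-5} | A=[-1] | R=∅]
step 11: [C=6 | E={q↦-1, v↦-5} | A=∅ | R=∅]
→ final value 6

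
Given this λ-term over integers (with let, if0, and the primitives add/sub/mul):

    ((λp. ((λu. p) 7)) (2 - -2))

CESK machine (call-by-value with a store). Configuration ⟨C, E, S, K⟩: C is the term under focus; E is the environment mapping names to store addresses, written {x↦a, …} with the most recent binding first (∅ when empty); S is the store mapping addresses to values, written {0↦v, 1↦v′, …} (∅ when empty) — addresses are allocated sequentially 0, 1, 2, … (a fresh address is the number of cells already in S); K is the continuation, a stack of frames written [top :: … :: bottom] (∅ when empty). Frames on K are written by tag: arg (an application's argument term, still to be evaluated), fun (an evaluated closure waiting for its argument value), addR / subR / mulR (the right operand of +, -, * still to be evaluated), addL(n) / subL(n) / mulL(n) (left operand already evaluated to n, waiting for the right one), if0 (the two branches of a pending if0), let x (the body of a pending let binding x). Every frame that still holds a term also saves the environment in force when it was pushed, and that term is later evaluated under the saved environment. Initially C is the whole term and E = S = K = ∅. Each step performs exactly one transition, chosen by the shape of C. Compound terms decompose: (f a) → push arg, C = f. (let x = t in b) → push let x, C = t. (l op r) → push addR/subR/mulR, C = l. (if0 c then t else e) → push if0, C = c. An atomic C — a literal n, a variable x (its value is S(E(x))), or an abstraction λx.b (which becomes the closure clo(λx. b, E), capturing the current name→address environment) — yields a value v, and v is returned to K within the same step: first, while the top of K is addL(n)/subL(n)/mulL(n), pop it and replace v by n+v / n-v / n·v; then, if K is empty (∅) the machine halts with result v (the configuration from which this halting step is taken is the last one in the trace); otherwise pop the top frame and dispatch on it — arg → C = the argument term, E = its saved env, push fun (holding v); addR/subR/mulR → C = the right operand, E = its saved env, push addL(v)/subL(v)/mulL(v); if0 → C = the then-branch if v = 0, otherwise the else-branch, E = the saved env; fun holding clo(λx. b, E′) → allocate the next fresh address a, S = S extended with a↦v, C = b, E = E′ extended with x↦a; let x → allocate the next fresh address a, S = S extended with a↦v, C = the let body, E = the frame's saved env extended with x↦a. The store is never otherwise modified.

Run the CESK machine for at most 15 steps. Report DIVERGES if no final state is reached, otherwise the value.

0. [C=((λp. ((λu. p) 7)) (2 - -2)) | E=∅ | S=∅ | K=∅]
1. [C=(λp. ((λu. p) 7)) | E=∅ | S=∅ | K=[arg]]
2. [C=(2 - -2) | E=∅ | S=∅ | K=[fun]]
3. [C=2 | E=∅ | S=∅ | K=[subR :: fun]]
4. [C=-2 | E=∅ | S=∅ | K=[subL(2) :: fun]]
5. [C=((λu. p) 7) | E={p↦0} | S={0↦4} | K=∅]
6. [C=(λu. p) | E={p↦0} | S={0↦4} | K=[arg]]
7. [C=7 | E={p↦0} | S={0↦4} | K=[fun]]
8. [C=p | E={u↦1, p↦0} | S={0↦4, 1↦7} | K=∅]
→ final value 4

Answer: 4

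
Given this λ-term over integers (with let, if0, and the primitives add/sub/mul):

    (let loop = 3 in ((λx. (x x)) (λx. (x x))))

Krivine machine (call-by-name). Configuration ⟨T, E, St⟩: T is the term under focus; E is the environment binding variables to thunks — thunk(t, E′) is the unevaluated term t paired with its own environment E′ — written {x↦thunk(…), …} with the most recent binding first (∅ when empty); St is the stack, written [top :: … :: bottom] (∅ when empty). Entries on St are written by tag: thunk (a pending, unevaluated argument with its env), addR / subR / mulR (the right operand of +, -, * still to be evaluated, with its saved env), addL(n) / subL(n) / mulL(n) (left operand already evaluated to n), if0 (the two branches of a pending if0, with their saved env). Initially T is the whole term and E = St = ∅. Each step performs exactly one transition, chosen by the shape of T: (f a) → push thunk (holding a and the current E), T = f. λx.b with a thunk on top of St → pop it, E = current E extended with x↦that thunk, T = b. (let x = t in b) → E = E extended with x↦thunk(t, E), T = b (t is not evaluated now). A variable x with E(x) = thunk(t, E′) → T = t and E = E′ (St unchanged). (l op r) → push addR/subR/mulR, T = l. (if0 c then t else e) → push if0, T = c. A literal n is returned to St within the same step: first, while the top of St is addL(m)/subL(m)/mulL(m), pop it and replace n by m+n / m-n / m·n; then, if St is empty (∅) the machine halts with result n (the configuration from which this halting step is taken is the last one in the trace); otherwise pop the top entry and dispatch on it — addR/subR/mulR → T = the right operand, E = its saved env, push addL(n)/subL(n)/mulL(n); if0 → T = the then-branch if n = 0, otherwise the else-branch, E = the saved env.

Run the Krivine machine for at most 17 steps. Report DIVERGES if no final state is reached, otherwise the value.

step 0: [T=(let loop = 3 in ((λx. (x x)) (λx. (x x)))) | E=∅ | St=∅]
step 1: [T=((λx. (x x)) (λx. (x x))) | E={loop↦thunk(3, ∅)} | St=∅]
step 2: [T=(λx. (x x)) | E={loop↦thunk(3, ∅)} | St=[thunk]]
step 3: [T=(x x) | E={x↦thunk((λx. (x x)), {loop↦thunk(3, ∅)}), loop↦thunk(3, ∅)} | St=∅]
step 4: [T=x | E={x↦thunk((λx. (x x)), {loop↦thunk(3, ∅)}), loop↦thunk(3, ∅)} | St=[thunk]]
step 5: [T=(λx. (x x)) | E={loop↦thunk(3, ∅)} | St=[thunk]]
step 6: [T=(x x) | E={x↦thunk(x, {x↦thunk((λx. (x x)), {loop↦thunk(3, ∅)}), loop↦thunk(3, ∅)}), loop↦thunk(3, ∅)} | St=∅]
step 7: [T=x | E={x↦thunk(x, {x↦thunk((λx. (x x)), {loop↦thunk(3, ∅)}), loop↦thunk(3, ∅)}), loop↦thunk(3, ∅)} | St=[thunk]]
step 8: [T=x | E={x↦thunk((λx. (x x)), {loop↦thunk(3, ∅)}), loop↦thunk(3, ∅)} | St=[thunk]]
step 9: [T=(λx. (x x)) | E={loop↦thunk(3, ∅)} | St=[thunk]]
step 10: [T=(x x) | E={x↦thunk(x, {x↦thunk(x, {x↦thunk((λx. (x x)), {loop↦thunk(3, ∅)}), loop↦thunk(3, ∅)}), loop↦thunk(3, ∅)}), loop↦thunk(3, ∅)} | St=∅]
step 11: [T=x | E={x↦thunk(x, {x↦thunk(x, {x↦thunk((λx. (x x)), {loop↦thunk(3, ∅)}), loop↦thunk(3, ∅)}), loop↦thunk(3, ∅)}), loop↦thunk(3, ∅)} | St=[thunk]]
step 12: [T=x | E={x↦thunk(x, {x↦thunk((λx. (x x)), {loop↦thunk(3, ∅)}), loop↦thunk(3, ∅)}), loop↦thunk(3, ∅)} | St=[thunk]]
step 13: [T=x | E={x↦thunk((λx. (x x)), {loop↦thunk(3, ∅)}), loop↦thunk(3, ∅)} | St=[thunk]]
step 14: [T=(λx. (x x)) | E={loop↦thunk(3, ∅)} | St=[thunk]]
step 15: [T=(x x) | E={x↦thunk(x, {x↦thunk(x, {x↦thunk(x, {x↦thunk((λx. (x x)), {loop↦thunk(3, ∅)}), loop↦thunk(3, ∅)}), loop↦thunk(3, ∅)}), loop↦thunk(3, ∅)}), loop↦thunk(3, ∅)} | St=∅]
step 16: [T=x | E={x↦thunk(x, {x↦thunk(x, {x↦thunk(x, {x↦thunk((λx. (x x)), {loop↦thunk(3, ∅)}), loop↦thunk(3, ∅)}), loop↦thunk(3, ∅)}), loop↦thunk(3, ∅)}), loop↦thunk(3, ∅)} | St=[thunk]]
step 17: [T=x | E={x↦thunk(x, {x↦thunk(x, {x↦thunk((λx. (x x)), {loop↦thunk(3, ∅)}), loop↦thunk(3, ∅)}), loop↦thunk(3, ∅)}), loop↦thunk(3, ∅)} | St=[thunk]]
→ 17 transitions taken and the configuration is still not final: no result within 17 steps

Answer: DIVERGES (no final state within 17 steps)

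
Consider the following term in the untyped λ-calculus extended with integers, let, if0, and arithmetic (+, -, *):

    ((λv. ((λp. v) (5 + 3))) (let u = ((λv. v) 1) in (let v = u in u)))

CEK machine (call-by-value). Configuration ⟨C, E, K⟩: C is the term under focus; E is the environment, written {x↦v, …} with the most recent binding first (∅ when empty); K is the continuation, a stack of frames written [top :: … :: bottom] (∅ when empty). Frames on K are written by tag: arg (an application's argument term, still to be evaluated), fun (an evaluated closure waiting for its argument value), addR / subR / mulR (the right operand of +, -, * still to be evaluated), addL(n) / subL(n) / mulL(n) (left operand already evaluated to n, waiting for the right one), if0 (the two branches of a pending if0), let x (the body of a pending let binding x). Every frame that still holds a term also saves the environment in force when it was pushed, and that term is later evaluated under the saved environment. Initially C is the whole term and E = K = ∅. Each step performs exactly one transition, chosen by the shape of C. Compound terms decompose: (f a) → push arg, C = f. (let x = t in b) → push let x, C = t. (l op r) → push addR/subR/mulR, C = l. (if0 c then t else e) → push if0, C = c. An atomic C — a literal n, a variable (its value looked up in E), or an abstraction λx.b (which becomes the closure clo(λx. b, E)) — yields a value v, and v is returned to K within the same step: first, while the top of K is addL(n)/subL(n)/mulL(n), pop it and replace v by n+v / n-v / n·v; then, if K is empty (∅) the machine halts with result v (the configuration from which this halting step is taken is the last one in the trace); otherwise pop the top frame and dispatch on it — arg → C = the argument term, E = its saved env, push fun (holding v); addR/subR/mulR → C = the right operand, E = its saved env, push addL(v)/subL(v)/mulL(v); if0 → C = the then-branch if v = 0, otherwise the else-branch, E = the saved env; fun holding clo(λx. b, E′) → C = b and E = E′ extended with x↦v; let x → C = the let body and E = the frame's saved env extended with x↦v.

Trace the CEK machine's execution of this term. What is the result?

Answer: 1

Machine steps:
step 0: <C=((λv. ((λp. v) (5 + 3))) (let u = ((λv. v) 1) in (let v = u in u))), E=∅, K=∅>
step 1: <C=(λv. ((λp. v) (5 + 3))), E=∅, K=[arg]>
step 2: <C=(let u = ((λv. v) 1) in (let v = u in u)), E=∅, K=[fun]>
step 3: <C=((λv. v) 1), E=∅, K=[let u :: fun]>
step 4: <C=(λv. v), E=∅, K=[arg :: let u :: fun]>
step 5: <C=1, E=∅, K=[fun :: let u :: fun]>
step 6: <C=v, E={v↦1}, K=[let u :: fun]>
step 7: <C=(let v = u in u), E={u↦1}, K=[fun]>
step 8: <C=u, E={u↦1}, K=[let v :: fun]>
step 9: <C=u, E={v↦1, u↦1}, K=[fun]>
step 10: <C=((λp. v) (5 + 3)), E={v↦1}, K=∅>
step 11: <C=(λp. v), E={v↦1}, K=[arg]>
step 12: <C=(5 + 3), E={v↦1}, K=[fun]>
step 13: <C=5, E={v↦1}, K=[addR :: fun]>
step 14: <C=3, E={v↦1}, K=[addL(5) :: fun]>
step 15: <C=v, E={p↦8, v↦1}, K=∅>
→ final value 1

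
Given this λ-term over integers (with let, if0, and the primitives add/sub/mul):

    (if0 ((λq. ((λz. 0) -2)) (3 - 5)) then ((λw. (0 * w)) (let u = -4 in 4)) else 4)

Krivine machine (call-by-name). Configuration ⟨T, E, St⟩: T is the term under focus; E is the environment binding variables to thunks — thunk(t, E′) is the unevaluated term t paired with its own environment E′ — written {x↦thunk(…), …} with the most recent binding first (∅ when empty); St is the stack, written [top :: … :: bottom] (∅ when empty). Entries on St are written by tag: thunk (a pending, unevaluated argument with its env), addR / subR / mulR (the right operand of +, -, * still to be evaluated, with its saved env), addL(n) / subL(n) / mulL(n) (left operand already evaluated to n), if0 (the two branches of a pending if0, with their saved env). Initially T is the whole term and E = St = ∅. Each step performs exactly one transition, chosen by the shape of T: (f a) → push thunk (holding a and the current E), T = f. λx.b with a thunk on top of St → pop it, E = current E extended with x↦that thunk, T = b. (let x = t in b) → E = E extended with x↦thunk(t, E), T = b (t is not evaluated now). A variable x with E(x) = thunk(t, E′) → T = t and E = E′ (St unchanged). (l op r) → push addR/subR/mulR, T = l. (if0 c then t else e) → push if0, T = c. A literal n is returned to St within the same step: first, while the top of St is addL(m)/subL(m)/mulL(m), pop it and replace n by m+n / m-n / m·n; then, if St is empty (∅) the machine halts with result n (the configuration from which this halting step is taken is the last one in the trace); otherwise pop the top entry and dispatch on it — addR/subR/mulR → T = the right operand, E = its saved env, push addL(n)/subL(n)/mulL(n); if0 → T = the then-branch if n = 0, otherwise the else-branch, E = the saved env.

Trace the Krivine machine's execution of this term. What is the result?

step 0: <T=(if0 ((λq. ((λz. 0) -2)) (3 - 5)) then ((λw. (0 * w)) (let u = -4 in 4)) else 4), E=∅, St=∅>
step 1: <T=((λq. ((λz. 0) -2)) (3 - 5)), E=∅, St=[if0]>
step 2: <T=(λq. ((λz. 0) -2)), E=∅, St=[thunk :: if0]>
step 3: <T=((λz. 0) -2), E={q↦thunk((3 - 5), ∅)}, St=[if0]>
step 4: <T=(λz. 0), E={q↦thunk((3 - 5), ∅)}, St=[thunk :: if0]>
step 5: <T=0, E={z↦thunk(-2, {q↦thunk((3 - 5), ∅)}), q↦thunk((3 - 5), ∅)}, St=[if0]>
step 6: <T=((λw. (0 * w)) (let u = -4 in 4)), E=∅, St=∅>
step 7: <T=(λw. (0 * w)), E=∅, St=[thunk]>
step 8: <T=(0 * w), E={w↦thunk((let u = -4 in 4), ∅)}, St=∅>
step 9: <T=0, E={w↦thunk((let u = -4 in 4), ∅)}, St=[mulR]>
step 10: <T=w, E={w↦thunk((let u = -4 in 4), ∅)}, St=[mulL(0)]>
step 11: <T=(let u = -4 in 4), E=∅, St=[mulL(0)]>
step 12: <T=4, E={u↦thunk(-4, ∅)}, St=[mulL(0)]>
→ final value 0

Answer: 0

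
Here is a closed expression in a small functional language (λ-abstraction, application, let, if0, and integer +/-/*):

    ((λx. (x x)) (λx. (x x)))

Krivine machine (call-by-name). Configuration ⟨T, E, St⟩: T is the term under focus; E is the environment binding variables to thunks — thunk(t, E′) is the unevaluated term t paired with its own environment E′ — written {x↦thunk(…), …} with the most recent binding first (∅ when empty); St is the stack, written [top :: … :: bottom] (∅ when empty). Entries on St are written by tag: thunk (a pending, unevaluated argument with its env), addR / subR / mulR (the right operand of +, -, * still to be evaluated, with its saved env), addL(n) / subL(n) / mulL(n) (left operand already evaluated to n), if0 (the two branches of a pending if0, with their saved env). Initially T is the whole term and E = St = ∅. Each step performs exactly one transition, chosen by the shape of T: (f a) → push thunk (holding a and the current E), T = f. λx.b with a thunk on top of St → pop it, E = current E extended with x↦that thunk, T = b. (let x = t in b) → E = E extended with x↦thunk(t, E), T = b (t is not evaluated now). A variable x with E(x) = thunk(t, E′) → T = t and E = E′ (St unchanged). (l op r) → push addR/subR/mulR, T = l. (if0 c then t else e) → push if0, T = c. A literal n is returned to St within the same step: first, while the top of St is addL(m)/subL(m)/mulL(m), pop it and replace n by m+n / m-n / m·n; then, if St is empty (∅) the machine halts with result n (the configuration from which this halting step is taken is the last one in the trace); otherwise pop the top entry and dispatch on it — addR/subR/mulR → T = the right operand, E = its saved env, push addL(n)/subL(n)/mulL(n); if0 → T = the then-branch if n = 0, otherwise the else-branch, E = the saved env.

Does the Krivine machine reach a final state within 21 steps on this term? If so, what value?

step 0: [T=((λx. (x x)) (λx. (x x))) | E=∅ | St=∅]
step 1: [T=(λx. (x x)) | E=∅ | St=[thunk]]
step 2: [T=(x x) | E={x↦thunk((λx. (x x)), ∅)} | St=∅]
step 3: [T=x | E={x↦thunk((λx. (x x)), ∅)} | St=[thunk]]
step 4: [T=(λx. (x x)) | E=∅ | St=[thunk]]
step 5: [T=(x x) | E={x↦thunk(x, {x↦thunk((λx. (x x)), ∅)})} | St=∅]
step 6: [T=x | E={x↦thunk(x, {x↦thunk((λx. (x x)), ∅)})} | St=[thunk]]
step 7: [T=x | E={x↦thunk((λx. (x x)), ∅)} | St=[thunk]]
step 8: [T=(λx. (x x)) | E=∅ | St=[thunk]]
step 9: [T=(x x) | E={x↦thunk(x, {x↦thunk(x, {x↦thunk((λx. (x x)), ∅)})})} | St=∅]
step 10: [T=x | E={x↦thunk(x, {x↦thunk(x, {x↦thunk((λx. (x x)), ∅)})})} | St=[thunk]]
step 11: [T=x | E={x↦thunk(x, {x↦thunk((λx. (x x)), ∅)})} | St=[thunk]]
step 12: [T=x | E={x↦thunk((λx. (x x)), ∅)} | St=[thunk]]
step 13: [T=(λx. (x x)) | E=∅ | St=[thunk]]
step 14: [T=(x x) | E={x↦thunk(x, {x↦thunk(x, {x↦thunk(x, {x↦thunk((λx. (x x)), ∅)})})})} | St=∅]
step 15: [T=x | E={x↦thunk(x, {x↦thunk(x, {x↦thunk(x, {x↦thunk((λx. (x x)), ∅)})})})} | St=[thunk]]
step 16: [T=x | E={x↦thunk(x, {x↦thunk(x, {x↦thunk((λx. (x x)), ∅)})})} | St=[thunk]]
step 17: [T=x | E={x↦thunk(x, {x↦thunk((λx. (x x)), ∅)})} | St=[thunk]]
step 18: [T=x | E={x↦thunk((λx. (x x)), ∅)} | St=[thunk]]
step 19: [T=(λx. (x x)) | E=∅ | St=[thunk]]
step 20: [T=(x x) | E={x↦thunk(x, {x↦thunk(x, {x↦thunk(x, {x↦thunk(x, {x↦thunk((λx. (x x)), ∅)})})})})} | St=∅]
step 21: [T=x | E={x↦thunk(x, {x↦thunk(x, {x↦thunk(x, {x↦thunk(x, {x↦thunk((λx. (x x)), ∅)})})})})} | St=[thunk]]
→ 21 transitions taken and the configuration is still not final: no result within 21 steps

Answer: DIVERGES (no final state within 21 steps)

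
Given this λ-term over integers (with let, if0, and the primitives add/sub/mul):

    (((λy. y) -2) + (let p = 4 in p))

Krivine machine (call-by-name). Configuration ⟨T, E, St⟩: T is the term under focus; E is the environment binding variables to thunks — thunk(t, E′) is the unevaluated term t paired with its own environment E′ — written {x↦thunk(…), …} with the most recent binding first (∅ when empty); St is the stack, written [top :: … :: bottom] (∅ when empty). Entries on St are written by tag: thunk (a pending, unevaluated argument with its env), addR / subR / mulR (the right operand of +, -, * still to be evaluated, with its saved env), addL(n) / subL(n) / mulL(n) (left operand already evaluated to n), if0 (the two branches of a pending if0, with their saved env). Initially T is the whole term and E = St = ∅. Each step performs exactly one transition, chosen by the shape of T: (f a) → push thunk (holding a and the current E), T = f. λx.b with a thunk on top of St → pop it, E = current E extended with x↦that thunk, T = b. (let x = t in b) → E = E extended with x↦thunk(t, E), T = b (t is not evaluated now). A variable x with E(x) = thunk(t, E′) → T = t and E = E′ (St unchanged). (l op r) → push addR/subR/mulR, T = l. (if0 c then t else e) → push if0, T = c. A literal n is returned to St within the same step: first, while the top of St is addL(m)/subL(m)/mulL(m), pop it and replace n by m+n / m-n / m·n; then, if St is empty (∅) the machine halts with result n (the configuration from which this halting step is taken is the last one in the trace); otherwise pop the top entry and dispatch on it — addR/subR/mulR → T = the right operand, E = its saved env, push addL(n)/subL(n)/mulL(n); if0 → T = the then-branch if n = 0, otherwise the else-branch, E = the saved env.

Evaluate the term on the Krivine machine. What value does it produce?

Answer: 2

Derivation:
0. [T=(((λy. y) -2) + (let p = 4 in p)) | E=∅ | St=∅]
1. [T=((λy. y) -2) | E=∅ | St=[addR]]
2. [T=(λy. y) | E=∅ | St=[thunk :: addR]]
3. [T=y | E={y↦thunk(-2, ∅)} | St=[addR]]
4. [T=-2 | E=∅ | St=[addR]]
5. [T=(let p = 4 in p) | E=∅ | St=[addL(-2)]]
6. [T=p | E={p↦thunk(4, ∅)} | St=[addL(-2)]]
7. [T=4 | E=∅ | St=[addL(-2)]]
→ final value 2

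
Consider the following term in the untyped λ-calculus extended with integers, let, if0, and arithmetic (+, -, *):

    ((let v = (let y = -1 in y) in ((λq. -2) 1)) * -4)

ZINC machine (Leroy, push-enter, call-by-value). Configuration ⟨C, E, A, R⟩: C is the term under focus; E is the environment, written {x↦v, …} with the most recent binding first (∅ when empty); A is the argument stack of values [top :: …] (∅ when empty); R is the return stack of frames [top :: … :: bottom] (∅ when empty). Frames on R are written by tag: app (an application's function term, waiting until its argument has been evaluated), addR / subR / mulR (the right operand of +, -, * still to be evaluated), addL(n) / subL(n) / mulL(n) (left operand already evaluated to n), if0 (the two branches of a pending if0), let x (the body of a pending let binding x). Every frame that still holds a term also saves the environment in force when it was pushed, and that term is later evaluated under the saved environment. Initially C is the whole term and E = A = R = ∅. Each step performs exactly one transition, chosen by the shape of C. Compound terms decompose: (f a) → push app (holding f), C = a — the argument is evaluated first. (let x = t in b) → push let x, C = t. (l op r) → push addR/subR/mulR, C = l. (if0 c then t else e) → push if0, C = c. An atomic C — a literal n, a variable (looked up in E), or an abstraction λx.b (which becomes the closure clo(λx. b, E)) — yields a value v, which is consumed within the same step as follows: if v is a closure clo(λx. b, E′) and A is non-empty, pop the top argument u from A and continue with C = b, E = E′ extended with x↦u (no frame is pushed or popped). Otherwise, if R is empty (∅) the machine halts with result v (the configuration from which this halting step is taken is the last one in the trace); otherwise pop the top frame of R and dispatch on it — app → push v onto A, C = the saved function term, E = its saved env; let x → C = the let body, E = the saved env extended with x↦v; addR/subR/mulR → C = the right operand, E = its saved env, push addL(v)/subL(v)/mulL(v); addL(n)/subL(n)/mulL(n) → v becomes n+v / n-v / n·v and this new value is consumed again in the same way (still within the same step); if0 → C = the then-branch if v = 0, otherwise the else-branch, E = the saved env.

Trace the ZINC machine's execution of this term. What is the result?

Answer: 8

Derivation:
t=0: [C=((let v = (let y = -1 in y) in ((λq. -2) 1)) * -4) | E=∅ | A=∅ | R=∅]
t=1: [C=(let v = (let y = -1 in y) in ((λq. -2) 1)) | E=∅ | A=∅ | R=[mulR]]
t=2: [C=(let y = -1 in y) | E=∅ | A=∅ | R=[let v :: mulR]]
t=3: [C=-1 | E=∅ | A=∅ | R=[let y :: let v :: mulR]]
t=4: [C=y | E={y↦-1} | A=∅ | R=[let v :: mulR]]
t=5: [C=((λq. -2) 1) | E={v↦-1} | A=∅ | R=[mulR]]
t=6: [C=1 | E={v↦-1} | A=∅ | R=[app :: mulR]]
t=7: [C=(λq. -2) | E={v↦-1} | A=[1] | R=[mulR]]
t=8: [C=-2 | E={q↦1, v↦-1} | A=∅ | R=[mulR]]
t=9: [C=-4 | E=∅ | A=∅ | R=[mulL(-2)]]
→ final value 8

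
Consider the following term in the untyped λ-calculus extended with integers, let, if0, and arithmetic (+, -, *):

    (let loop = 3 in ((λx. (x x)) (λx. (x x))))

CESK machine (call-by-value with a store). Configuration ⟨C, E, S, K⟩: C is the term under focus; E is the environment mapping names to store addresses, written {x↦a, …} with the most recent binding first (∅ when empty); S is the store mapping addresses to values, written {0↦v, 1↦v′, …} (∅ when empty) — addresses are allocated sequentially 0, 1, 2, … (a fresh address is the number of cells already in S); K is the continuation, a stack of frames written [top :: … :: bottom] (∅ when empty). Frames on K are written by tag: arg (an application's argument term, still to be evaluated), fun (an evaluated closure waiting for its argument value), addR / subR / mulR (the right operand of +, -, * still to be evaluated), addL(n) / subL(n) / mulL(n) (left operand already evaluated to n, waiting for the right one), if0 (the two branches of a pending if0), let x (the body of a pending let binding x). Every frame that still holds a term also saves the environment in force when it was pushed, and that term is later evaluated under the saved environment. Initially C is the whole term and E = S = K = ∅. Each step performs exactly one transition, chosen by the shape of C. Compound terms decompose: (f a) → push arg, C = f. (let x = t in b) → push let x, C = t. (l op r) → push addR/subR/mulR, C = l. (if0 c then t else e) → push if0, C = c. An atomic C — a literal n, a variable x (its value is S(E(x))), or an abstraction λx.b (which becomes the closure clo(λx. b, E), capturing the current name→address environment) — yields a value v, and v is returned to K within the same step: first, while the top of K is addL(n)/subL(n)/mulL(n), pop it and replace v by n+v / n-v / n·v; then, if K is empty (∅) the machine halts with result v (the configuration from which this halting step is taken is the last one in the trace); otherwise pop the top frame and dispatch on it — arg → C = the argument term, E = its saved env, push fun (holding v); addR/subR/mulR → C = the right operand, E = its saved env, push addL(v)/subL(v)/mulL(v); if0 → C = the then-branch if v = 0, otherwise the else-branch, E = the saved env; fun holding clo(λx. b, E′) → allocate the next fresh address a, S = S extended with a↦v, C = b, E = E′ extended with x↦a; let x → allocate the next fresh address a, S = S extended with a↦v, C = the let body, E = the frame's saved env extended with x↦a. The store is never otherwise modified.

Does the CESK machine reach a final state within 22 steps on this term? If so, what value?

[0] <C=(let loop = 3 in ((λx. (x x)) (λx. (x x)))), E=∅, S=∅, K=∅>
[1] <C=3, E=∅, S=∅, K=[let loop]>
[2] <C=((λx. (x x)) (λx. (x x))), E={loop↦0}, S={0↦3}, K=∅>
[3] <C=(λx. (x x)), E={loop↦0}, S={0↦3}, K=[arg]>
[4] <C=(λx. (x x)), E={loop↦0}, S={0↦3}, K=[fun]>
[5] <C=(x x), E={x↦1, loop↦0}, S={0↦3, 1↦clo(λx. (x x), {loop↦0})}, K=∅>
[6] <C=x, E={x↦1, loop↦0}, S={0↦3, 1↦clo(λx. (x x), {loop↦0})}, K=[arg]>
[7] <C=x, E={x↦1, loop↦0}, S={0↦3, 1↦clo(λx. (x x), {loop↦0})}, K=[fun]>
[8] <C=(x x), E={x↦2, loop↦0}, S={0↦3, 1↦clo(λx. (x x), {loop↦0}), 2↦clo(λx. (x x), {loop↦0})}, K=∅>
[9] <C=x, E={x↦2, loop↦0}, S={0↦3, 1↦clo(λx. (x x), {loop↦0}), 2↦clo(λx. (x x), {loop↦0})}, K=[arg]>
[10] <C=x, E={x↦2, loop↦0}, S={0↦3, 1↦clo(λx. (x x), {loop↦0}), 2↦clo(λx. (x x), {loop↦0})}, K=[fun]>
[11] <C=(x x), E={x↦3, loop↦0}, S={0↦3, 1↦clo(λx. (x x), {loop↦0}), 2↦clo(λx. (x x), {loop↦0}), 3↦clo(λx. (x x), {loop↦0})}, K=∅>
[12] <C=x, E={x↦3, loop↦0}, S={0↦3, 1↦clo(λx. (x x), {loop↦0}), 2↦clo(λx. (x x), {loop↦0}), 3↦clo(λx. (x x), {loop↦0})}, K=[arg]>
[13] <C=x, E={x↦3, loop↦0}, S={0↦3, 1↦clo(λx. (x x), {loop↦0}), 2↦clo(λx. (x x), {loop↦0}), 3↦clo(λx. (x x), {loop↦0})}, K=[fun]>
[14] <C=(x x), E={x↦4, loop↦0}, S={0↦3, 1↦clo(λx. (x x), {loop↦0}), 2↦clo(λx. (x x), {loop↦0}), 3↦clo(λx. (x x), {loop↦0}), 4↦clo(λx. (x x), {loop↦0})}, K=∅>
[15] <C=x, E={x↦4, loop↦0}, S={0↦3, 1↦clo(λx. (x x), {loop↦0}), 2↦clo(λx. (x x), {loop↦0}), 3↦clo(λx. (x x), {loop↦0}), 4↦clo(λx. (x x), {loop↦0})}, K=[arg]>
[16] <C=x, E={x↦4, loop↦0}, S={0↦3, 1↦clo(λx. (x x), {loop↦0}), 2↦clo(λx. (x x), {loop↦0}), 3↦clo(λx. (x x), {loop↦0}), 4↦clo(λx. (x x), {loop↦0})}, K=[fun]>
[17] <C=(x x), E={x↦5, loop↦0}, S={0↦3, 1↦clo(λx. (x x), {loop↦0}), 2↦clo(λx. (x x), {loop↦0}), 3↦clo(λx. (x x), {loop↦0}), 4↦clo(λx. (x x), {loop↦0}), 5↦clo(λx. (x x), {loop↦0})}, K=∅>
[18] <C=x, E={x↦5, loop↦0}, S={0↦3, 1↦clo(λx. (x x), {loop↦0}), 2↦clo(λx. (x x), {loop↦0}), 3↦clo(λx. (x x), {loop↦0}), 4↦clo(λx. (x x), {loop↦0}), 5↦clo(λx. (x x), {loop↦0})}, K=[arg]>
[19] <C=x, E={x↦5, loop↦0}, S={0↦3, 1↦clo(λx. (x x), {loop↦0}), 2↦clo(λx. (x x), {loop↦0}), 3↦clo(λx. (x x), {loop↦0}), 4↦clo(λx. (x x), {loop↦0}), 5↦clo(λx. (x x), {loop↦0})}, K=[fun]>
[20] <C=(x x), E={x↦6, loop↦0}, S={0↦3, 1↦clo(λx. (x x), {loop↦0}), 2↦clo(λx. (x x), {loop↦0}), 3↦clo(λx. (x x), {loop↦0}), 4↦clo(λx. (x x), {loop↦0}), 5↦clo(λx. (x x), {loop↦0}), 6↦clo(λx. (x x), {loop↦0})}, K=∅>
[21] <C=x, E={x↦6, loop↦0}, S={0↦3, 1↦clo(λx. (x x), {loop↦0}), 2↦clo(λx. (x x), {loop↦0}), 3↦clo(λx. (x x), {loop↦0}), 4↦clo(λx. (x x), {loop↦0}), 5↦clo(λx. (x x), {loop↦0}), 6↦clo(λx. (x x), {loop↦0})}, K=[arg]>
[22] <C=x, E={x↦6, loop↦0}, S={0↦3, 1↦clo(λx. (x x), {loop↦0}), 2↦clo(λx. (x x), {loop↦0}), 3↦clo(λx. (x x), {loop↦0}), 4↦clo(λx. (x x), {loop↦0}), 5↦clo(λx. (x x), {loop↦0}), 6↦clo(λx. (x x), {loop↦0})}, K=[fun]>
→ 22 transitions taken and the configuration is still not final: no result within 22 steps

Answer: DIVERGES (no final state within 22 steps)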